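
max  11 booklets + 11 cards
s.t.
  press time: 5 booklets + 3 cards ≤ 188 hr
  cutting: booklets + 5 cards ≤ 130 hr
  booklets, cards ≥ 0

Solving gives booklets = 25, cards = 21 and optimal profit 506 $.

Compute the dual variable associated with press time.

At the optimum: press time uses 188 of 188 (binding); cutting uses 130 of 130 (binding).
Dual feasibility on the basic columns requires 5·y_press time + 1·y_cutting = 11, 3·y_press time + 5·y_cutting = 11.
Solving: y_press time = 2, y_cutting = 1.
Shadow price of press time = 2.

2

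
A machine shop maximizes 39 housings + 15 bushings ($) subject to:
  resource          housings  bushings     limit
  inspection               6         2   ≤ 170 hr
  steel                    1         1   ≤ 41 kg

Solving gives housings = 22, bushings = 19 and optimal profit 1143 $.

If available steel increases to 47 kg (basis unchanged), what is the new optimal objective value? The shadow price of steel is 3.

1161

Δb = 6, so new z* = 1143 + (3)·(6) = 1143 + 18 = 1161.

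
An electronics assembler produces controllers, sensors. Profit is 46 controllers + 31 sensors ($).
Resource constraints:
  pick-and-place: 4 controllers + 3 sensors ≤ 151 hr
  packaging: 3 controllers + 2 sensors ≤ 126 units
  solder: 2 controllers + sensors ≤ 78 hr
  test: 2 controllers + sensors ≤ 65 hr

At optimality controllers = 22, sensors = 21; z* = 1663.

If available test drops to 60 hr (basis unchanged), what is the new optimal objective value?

1628

Binding: pick-and-place and test. Non-binding: packaging (18 unused), solder (13 unused).
Slack constraints have shadow price 0 (complementary slackness).
From A_Bᵀ y = c: 4·y_pick-and-place + 2·y_test = 46; 3·y_pick-and-place + 1·y_test = 31.
→ y_pick-and-place = 8 and y_test = 7.
Δz = y_test·Δb = 7 × (-5) = -35, so new z* = 1663 − 35 = 1628.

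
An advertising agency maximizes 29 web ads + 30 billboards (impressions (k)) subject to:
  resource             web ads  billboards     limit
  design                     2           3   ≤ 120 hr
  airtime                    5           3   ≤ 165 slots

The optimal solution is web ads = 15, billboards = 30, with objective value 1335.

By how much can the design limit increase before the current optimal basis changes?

45

Binding constraints: design, airtime. The basis is B = [[2,3],[5,3]] with det -9.
Per unit increase in design, x* moves by d = (-0.3333, 0.5556).
The basis stays optimal until web ads reaches 0; allowable increase = 45 hr.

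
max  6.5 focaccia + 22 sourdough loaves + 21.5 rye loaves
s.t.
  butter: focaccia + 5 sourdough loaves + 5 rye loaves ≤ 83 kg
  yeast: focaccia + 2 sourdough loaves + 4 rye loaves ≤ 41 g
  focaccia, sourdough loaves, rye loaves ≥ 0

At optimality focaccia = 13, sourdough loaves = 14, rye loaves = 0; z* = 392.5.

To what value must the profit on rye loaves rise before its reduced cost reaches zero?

29

Check each constraint at x*: butter 83/83 (tight); yeast 41/41 (tight).
Dual feasibility on the basic columns requires 1·y_butter + 1·y_yeast = 6.5, 5·y_butter + 2·y_yeast = 22.
→ y_butter = 3 and y_yeast = 3.5.
rye loaves enters the basis when its profit ≥ yᵀa₃ = 3·5 + 3.5·4 = 29.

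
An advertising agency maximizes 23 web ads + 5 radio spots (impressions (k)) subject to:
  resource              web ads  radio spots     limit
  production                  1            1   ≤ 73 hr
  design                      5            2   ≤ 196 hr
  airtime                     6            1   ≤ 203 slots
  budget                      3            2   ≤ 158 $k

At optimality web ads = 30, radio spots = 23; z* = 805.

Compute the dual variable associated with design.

1

Check each constraint at x*: production 53/73 (slack 20); design 196/196 (tight); airtime 203/203 (tight); budget 136/158 (slack 22).
Since production, budget are not tight, their duals are 0.
From A_Bᵀ y = c: 5·y_design + 6·y_airtime = 23; 2·y_design + 1·y_airtime = 5.
This yields shadow prices y_design = 1, y_airtime = 3.
Shadow price of design = 1.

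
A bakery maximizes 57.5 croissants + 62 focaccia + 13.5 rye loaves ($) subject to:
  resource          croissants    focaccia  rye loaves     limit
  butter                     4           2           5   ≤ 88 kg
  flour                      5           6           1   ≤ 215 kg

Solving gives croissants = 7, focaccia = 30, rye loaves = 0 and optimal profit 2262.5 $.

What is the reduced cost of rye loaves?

Check each constraint at x*: butter 88/88 (tight); flour 215/215 (tight).
From A_Bᵀ y = c: 4·y_butter + 5·y_flour = 57.5; 2·y_butter + 6·y_flour = 62.
→ y_butter = 2.5 and y_flour = 9.5.
Reduced cost of rye loaves: c₃ − yᵀa₃ = 13.5 − (2.5·5 + 9.5·1) = 13.5 − 22 = -8.5.

-8.5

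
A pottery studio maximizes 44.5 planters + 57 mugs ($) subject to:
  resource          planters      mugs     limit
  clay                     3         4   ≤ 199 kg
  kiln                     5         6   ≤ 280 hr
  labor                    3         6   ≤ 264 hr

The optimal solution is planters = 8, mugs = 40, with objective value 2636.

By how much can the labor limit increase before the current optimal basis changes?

Binding constraints: kiln, labor. The basis is B = [[5,6],[3,6]] with det 12.
Per unit increase in labor, x* moves by d = (-0.5, 0.4167).
The basis stays optimal until planters reaches 0; allowable increase = 16 hr.

16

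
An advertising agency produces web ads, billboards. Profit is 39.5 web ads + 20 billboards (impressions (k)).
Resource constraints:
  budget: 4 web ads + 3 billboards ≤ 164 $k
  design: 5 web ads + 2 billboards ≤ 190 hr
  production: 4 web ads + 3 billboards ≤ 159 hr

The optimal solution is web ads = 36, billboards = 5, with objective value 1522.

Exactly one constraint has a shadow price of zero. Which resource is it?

budget

budget: 159/164 (slack 5)
design: 190/190 (binding)
production: 159/159 (binding)
By complementary slackness, a constraint with positive slack has shadow price 0 → budget.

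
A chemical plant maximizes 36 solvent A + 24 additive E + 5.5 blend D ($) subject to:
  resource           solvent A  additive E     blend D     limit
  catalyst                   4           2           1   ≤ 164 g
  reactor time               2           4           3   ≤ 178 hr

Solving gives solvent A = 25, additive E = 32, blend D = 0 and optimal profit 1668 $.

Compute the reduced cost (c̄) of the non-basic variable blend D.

At the optimum: catalyst uses 164 of 164 (binding); reactor time uses 178 of 178 (binding).
From A_Bᵀ y = c: 4·y_catalyst + 2·y_reactor time = 36; 2·y_catalyst + 4·y_reactor time = 24.
Solving: y_catalyst = 8, y_reactor time = 2.
Reduced cost of blend D: c₃ − yᵀa₃ = 5.5 − (8·1 + 2·3) = 5.5 − 14 = -8.5.

-8.5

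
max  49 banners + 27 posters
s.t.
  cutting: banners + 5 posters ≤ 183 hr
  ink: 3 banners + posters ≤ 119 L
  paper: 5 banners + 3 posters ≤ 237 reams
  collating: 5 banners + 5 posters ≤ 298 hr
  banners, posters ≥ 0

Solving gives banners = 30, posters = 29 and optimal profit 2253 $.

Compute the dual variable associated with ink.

3

Binding: ink and paper. Non-binding: cutting (8 unused), collating (3 unused).
By complementary slackness, y = 0 for the non-binding constraints.
Dual feasibility on the basic columns requires 3·y_ink + 5·y_paper = 49, 1·y_ink + 3·y_paper = 27.
Solving: y_ink = 3, y_paper = 8.
Shadow price of ink = 3.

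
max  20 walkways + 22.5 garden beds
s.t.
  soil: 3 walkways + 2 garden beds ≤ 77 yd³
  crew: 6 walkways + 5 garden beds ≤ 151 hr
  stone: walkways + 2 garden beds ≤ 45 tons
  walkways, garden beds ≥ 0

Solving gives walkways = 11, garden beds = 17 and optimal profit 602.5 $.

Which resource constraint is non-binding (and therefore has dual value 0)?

soil: 67/77 (slack 10)
crew: 151/151 (binding)
stone: 45/45 (binding)
By complementary slackness, a constraint with positive slack has shadow price 0 → soil.

soil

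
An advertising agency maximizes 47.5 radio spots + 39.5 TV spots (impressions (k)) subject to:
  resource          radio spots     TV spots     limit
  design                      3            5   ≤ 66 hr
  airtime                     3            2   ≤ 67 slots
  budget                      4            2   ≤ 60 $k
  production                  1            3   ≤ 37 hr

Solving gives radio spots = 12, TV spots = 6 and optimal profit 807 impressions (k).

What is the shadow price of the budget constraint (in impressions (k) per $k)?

Check each constraint at x*: design 66/66 (tight); airtime 48/67 (slack 19); budget 60/60 (tight); production 30/37 (slack 7).
Since airtime, production are not tight, their duals are 0.
Dual feasibility on the basic columns requires 3·y_design + 4·y_budget = 47.5, 5·y_design + 2·y_budget = 39.5.
→ y_design = 4.5 and y_budget = 8.5.
Shadow price of budget = 8.5.

8.5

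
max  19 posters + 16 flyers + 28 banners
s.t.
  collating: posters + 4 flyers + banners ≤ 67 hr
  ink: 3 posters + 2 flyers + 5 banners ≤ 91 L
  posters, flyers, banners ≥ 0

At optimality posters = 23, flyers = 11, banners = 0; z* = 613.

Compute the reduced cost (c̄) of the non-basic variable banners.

-3

At the optimum: collating uses 67 of 67 (binding); ink uses 91 of 91 (binding).
From A_Bᵀ y = c: 1·y_collating + 3·y_ink = 19; 4·y_collating + 2·y_ink = 16.
→ y_collating = 1 and y_ink = 6.
Reduced cost of banners: c₃ − yᵀa₃ = 28 − (1·1 + 6·5) = 28 − 31 = -3.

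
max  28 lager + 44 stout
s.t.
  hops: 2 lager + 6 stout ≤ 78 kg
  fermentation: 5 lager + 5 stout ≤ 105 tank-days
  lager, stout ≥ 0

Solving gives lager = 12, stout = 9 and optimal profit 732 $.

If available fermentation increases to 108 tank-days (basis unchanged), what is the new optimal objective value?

Check each constraint at x*: hops 78/78 (tight); fermentation 105/105 (tight).
From A_Bᵀ y = c: 2·y_hops + 5·y_fermentation = 28; 6·y_hops + 5·y_fermentation = 44.
Solving: y_hops = 4, y_fermentation = 4.
Δz = y_fermentation·Δb = 4 × (3) = 12, so new z* = 732 + 12 = 744.

744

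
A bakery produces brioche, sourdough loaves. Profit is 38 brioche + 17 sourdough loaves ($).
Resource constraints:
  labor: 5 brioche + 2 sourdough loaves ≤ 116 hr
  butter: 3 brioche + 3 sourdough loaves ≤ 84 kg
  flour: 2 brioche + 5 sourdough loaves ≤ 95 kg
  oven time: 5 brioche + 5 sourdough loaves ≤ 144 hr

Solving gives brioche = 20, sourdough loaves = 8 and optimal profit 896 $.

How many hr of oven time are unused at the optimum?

4

oven time used = 5·20 + 5·8 = 140; slack = 144 − 140 = 4.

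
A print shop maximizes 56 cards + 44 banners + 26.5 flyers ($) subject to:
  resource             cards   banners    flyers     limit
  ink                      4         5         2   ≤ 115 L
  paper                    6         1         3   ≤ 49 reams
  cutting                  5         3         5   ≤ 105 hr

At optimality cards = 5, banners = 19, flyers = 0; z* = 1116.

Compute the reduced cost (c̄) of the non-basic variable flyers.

At the optimum: ink uses 115 of 115 (binding); paper uses 49 of 49 (binding); cutting uses 82 of 105 (slack = 23).
By complementary slackness, y = 0 for the non-binding constraint.
Dual feasibility on the basic columns requires 4·y_ink + 6·y_paper = 56, 5·y_ink + 1·y_paper = 44.
→ y_ink = 8 and y_paper = 4.
Reduced cost of flyers: c₃ − yᵀa₃ = 26.5 − (8·2 + 4·3) = 26.5 − 28 = -1.5.

-1.5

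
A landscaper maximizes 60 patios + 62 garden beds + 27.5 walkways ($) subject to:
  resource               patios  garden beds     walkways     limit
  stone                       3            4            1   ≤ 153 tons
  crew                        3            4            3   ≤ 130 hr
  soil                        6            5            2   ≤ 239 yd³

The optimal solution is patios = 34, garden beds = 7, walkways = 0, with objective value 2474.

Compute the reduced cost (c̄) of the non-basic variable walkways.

-8.5

Check each constraint at x*: stone 130/153 (slack 23); crew 130/130 (tight); soil 239/239 (tight).
Slack constraints have shadow price 0 (complementary slackness).
From A_Bᵀ y = c: 3·y_crew + 6·y_soil = 60; 4·y_crew + 5·y_soil = 62.
→ y_crew = 8 and y_soil = 6.
Reduced cost of walkways: c₃ − yᵀa₃ = 27.5 − (8·3 + 6·2) = 27.5 − 36 = -8.5.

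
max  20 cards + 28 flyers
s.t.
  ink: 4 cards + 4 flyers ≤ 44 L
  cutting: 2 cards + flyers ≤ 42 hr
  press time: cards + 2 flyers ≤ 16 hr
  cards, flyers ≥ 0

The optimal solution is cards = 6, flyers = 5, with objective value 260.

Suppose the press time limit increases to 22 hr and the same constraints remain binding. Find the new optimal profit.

Check each constraint at x*: ink 44/44 (tight); cutting 17/42 (slack 25); press time 16/16 (tight).
Slack constraints have shadow price 0 (complementary slackness).
The binding rows give the dual system: 4·y_ink + 1·y_press time = 20 and 4·y_ink + 2·y_press time = 28.
→ y_ink = 3 and y_press time = 8.
Δz = y_press time·Δb = 8 × (6) = 48, so new z* = 260 + 48 = 308.

308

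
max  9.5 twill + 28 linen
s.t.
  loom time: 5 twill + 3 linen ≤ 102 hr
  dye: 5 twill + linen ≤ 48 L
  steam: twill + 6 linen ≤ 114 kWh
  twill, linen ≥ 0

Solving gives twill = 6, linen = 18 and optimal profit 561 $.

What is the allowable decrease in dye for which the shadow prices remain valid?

29

Binding constraints: dye, steam. The basis is B = [[5,1],[1,6]] with det 29.
Per unit decrease in dye, x* moves by d = (-0.2069, 0.0345).
The basis stays optimal until twill reaches 0; allowable decrease = 29 L.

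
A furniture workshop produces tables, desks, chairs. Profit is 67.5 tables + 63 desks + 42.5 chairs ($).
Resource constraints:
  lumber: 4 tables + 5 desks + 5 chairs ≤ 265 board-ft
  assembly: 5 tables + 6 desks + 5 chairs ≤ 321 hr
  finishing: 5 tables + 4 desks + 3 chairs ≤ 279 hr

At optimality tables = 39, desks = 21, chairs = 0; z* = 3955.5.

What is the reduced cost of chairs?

Binding: assembly and finishing. Non-binding: lumber (4 unused).
Slack constraints have shadow price 0 (complementary slackness).
Dual feasibility on the basic columns requires 5·y_assembly + 5·y_finishing = 67.5, 6·y_assembly + 4·y_finishing = 63.
This yields shadow prices y_assembly = 4.5, y_finishing = 9.
Reduced cost of chairs: c₃ − yᵀa₃ = 42.5 − (4.5·5 + 9·3) = 42.5 − 49.5 = -7.

-7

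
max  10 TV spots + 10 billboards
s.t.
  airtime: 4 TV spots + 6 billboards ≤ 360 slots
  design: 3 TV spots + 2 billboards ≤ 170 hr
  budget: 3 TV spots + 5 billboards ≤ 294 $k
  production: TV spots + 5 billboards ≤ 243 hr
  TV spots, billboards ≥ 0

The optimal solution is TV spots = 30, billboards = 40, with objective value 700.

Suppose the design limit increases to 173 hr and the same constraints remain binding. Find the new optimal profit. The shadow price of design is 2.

706

Δb = 3, so new z* = 700 + (2)·(3) = 700 + 6 = 706.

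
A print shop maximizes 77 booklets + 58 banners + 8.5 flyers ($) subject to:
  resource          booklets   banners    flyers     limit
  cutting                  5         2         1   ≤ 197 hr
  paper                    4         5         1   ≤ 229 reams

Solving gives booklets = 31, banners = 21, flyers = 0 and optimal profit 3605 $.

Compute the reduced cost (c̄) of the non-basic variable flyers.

-8.5

Check each constraint at x*: cutting 197/197 (tight); paper 229/229 (tight).
From A_Bᵀ y = c: 5·y_cutting + 4·y_paper = 77; 2·y_cutting + 5·y_paper = 58.
→ y_cutting = 9 and y_paper = 8.
Reduced cost of flyers: c₃ − yᵀa₃ = 8.5 − (9·1 + 8·1) = 8.5 − 17 = -8.5.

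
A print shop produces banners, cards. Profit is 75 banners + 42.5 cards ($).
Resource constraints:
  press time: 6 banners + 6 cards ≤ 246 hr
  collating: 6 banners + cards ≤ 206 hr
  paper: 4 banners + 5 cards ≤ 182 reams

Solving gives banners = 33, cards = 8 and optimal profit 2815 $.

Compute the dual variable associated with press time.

Check each constraint at x*: press time 246/246 (tight); collating 206/206 (tight); paper 172/182 (slack 10).
Slack constraints have shadow price 0 (complementary slackness).
From A_Bᵀ y = c: 6·y_press time + 6·y_collating = 75; 6·y_press time + 1·y_collating = 42.5.
Solving: y_press time = 6, y_collating = 6.5.
Shadow price of press time = 6.

6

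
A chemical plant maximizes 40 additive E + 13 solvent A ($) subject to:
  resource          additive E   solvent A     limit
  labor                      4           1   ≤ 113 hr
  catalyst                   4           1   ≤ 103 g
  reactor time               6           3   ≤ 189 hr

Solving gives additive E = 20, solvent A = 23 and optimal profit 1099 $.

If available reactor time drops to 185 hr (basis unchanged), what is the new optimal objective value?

At the optimum: labor uses 103 of 113 (slack = 10); catalyst uses 103 of 103 (binding); reactor time uses 189 of 189 (binding).
Since labor is not tight, its dual is 0.
From A_Bᵀ y = c: 4·y_catalyst + 6·y_reactor time = 40; 1·y_catalyst + 3·y_reactor time = 13.
This yields shadow prices y_catalyst = 7, y_reactor time = 2.
Δz = y_reactor time·Δb = 2 × (-4) = -8, so new z* = 1099 − 8 = 1091.

1091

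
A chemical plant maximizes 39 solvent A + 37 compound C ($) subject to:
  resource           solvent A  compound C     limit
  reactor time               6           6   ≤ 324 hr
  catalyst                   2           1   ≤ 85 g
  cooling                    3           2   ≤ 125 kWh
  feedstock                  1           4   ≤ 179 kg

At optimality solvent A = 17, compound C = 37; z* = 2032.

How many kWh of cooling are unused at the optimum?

0

cooling used = 3·17 + 2·37 = 125; slack = 125 − 125 = 0.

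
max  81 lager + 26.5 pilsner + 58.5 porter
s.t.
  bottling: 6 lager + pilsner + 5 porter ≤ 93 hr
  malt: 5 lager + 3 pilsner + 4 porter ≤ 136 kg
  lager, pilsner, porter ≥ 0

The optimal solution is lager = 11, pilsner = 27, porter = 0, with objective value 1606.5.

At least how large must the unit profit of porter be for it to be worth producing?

66.5

Check each constraint at x*: bottling 93/93 (tight); malt 136/136 (tight).
From A_Bᵀ y = c: 6·y_bottling + 5·y_malt = 81; 1·y_bottling + 3·y_malt = 26.5.
→ y_bottling = 8.5 and y_malt = 6.
porter enters the basis when its profit ≥ yᵀa₃ = 8.5·5 + 6·4 = 66.5.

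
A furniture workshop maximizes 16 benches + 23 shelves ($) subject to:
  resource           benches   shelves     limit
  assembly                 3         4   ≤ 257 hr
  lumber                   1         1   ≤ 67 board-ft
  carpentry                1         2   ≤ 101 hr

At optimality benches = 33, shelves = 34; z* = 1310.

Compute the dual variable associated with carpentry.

7

At the optimum: assembly uses 235 of 257 (slack = 22); lumber uses 67 of 67 (binding); carpentry uses 101 of 101 (binding).
By complementary slackness, y = 0 for the non-binding constraint.
The binding rows give the dual system: 1·y_lumber + 1·y_carpentry = 16 and 1·y_lumber + 2·y_carpentry = 23.
→ y_lumber = 9 and y_carpentry = 7.
Shadow price of carpentry = 7.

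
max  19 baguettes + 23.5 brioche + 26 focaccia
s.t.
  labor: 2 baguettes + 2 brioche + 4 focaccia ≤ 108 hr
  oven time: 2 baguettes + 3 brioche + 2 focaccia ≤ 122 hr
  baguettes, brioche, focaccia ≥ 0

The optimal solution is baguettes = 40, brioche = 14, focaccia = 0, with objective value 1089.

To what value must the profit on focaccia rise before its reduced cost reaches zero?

29

Check each constraint at x*: labor 108/108 (tight); oven time 122/122 (tight).
From A_Bᵀ y = c: 2·y_labor + 2·y_oven time = 19; 2·y_labor + 3·y_oven time = 23.5.
Solving: y_labor = 5, y_oven time = 4.5.
focaccia enters the basis when its profit ≥ yᵀa₃ = 5·4 + 4.5·2 = 29.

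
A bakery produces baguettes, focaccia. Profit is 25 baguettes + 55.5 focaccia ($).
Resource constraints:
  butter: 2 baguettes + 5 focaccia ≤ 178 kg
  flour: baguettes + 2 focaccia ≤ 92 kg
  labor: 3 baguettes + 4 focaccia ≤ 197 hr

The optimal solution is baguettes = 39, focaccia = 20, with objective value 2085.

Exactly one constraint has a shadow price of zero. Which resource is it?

flour

butter: 178/178 (binding)
flour: 79/92 (slack 13)
labor: 197/197 (binding)
By complementary slackness, a constraint with positive slack has shadow price 0 → flour.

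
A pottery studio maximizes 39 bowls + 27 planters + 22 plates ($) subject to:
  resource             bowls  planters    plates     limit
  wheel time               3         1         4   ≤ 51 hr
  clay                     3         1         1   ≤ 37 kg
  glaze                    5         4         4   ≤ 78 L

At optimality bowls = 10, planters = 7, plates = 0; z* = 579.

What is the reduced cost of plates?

Binding: clay and glaze. Non-binding: wheel time (14 unused).
Since wheel time is not tight, its dual is 0.
From A_Bᵀ y = c: 3·y_clay + 5·y_glaze = 39; 1·y_clay + 4·y_glaze = 27.
Solving: y_clay = 3, y_glaze = 6.
Reduced cost of plates: c₃ − yᵀa₃ = 22 − (3·1 + 6·4) = 22 − 27 = -5.

-5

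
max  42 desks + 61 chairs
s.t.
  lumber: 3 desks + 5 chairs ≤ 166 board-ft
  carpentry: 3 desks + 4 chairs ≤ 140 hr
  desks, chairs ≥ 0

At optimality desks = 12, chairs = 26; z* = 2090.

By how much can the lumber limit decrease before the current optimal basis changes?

Binding constraints: lumber, carpentry. The basis is B = [[3,5],[3,4]] with det -3.
Per unit decrease in lumber, x* moves by d = (1.3333, -1).
The basis stays optimal until chairs reaches 0; allowable decrease = 26 board-ft.

26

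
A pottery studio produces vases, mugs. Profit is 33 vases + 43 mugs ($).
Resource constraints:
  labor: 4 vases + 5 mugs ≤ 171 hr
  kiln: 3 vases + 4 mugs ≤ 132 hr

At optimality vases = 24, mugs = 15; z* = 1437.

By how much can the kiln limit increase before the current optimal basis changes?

4.8

Binding constraints: labor, kiln. The basis is B = [[4,5],[3,4]] with det 1.
Per unit increase in kiln, x* moves by d = (-5, 4).
The basis stays optimal until vases reaches 0; allowable increase = 4.8 hr.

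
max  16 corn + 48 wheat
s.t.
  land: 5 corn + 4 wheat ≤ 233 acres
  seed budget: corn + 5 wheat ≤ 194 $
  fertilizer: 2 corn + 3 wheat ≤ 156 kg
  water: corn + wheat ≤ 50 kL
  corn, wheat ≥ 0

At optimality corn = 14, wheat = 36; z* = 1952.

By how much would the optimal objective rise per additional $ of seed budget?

Binding: seed budget and water. Non-binding: land (19 unused), fertilizer (20 unused).
Since land, fertilizer are not tight, their duals are 0.
Dual feasibility on the basic columns requires 1·y_seed budget + 1·y_water = 16, 5·y_seed budget + 1·y_water = 48.
→ y_seed budget = 8 and y_water = 8.
Shadow price of seed budget = 8.

8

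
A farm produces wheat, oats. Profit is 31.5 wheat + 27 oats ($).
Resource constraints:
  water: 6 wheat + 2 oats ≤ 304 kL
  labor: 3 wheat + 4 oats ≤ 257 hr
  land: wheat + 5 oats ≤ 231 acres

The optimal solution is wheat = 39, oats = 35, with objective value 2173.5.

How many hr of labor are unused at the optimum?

0

labor used = 3·39 + 4·35 = 257; slack = 257 − 257 = 0.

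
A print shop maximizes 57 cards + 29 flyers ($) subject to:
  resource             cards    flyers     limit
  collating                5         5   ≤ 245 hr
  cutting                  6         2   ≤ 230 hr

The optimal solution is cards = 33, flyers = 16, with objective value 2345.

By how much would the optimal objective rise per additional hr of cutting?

Check each constraint at x*: collating 245/245 (tight); cutting 230/230 (tight).
Dual feasibility on the basic columns requires 5·y_collating + 6·y_cutting = 57, 5·y_collating + 2·y_cutting = 29.
Solving: y_collating = 3, y_cutting = 7.
Shadow price of cutting = 7.

7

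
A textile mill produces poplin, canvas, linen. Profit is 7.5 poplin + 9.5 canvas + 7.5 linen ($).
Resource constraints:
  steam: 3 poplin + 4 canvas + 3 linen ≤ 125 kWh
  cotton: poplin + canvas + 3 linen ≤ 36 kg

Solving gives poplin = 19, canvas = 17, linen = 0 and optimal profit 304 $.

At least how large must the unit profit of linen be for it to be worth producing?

Both steam and cotton are binding at x*.
Dual feasibility on the basic columns requires 3·y_steam + 1·y_cotton = 7.5, 4·y_steam + 1·y_cotton = 9.5.
This yields shadow prices y_steam = 2, y_cotton = 1.5.
linen enters the basis when its profit ≥ yᵀa₃ = 2·3 + 1.5·3 = 10.5.

10.5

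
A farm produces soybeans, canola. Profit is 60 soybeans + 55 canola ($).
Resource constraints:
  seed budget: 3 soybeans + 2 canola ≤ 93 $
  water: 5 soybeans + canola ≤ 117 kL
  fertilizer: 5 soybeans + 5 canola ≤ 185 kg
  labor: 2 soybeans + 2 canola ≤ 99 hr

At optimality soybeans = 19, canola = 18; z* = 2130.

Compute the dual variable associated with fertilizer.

At the optimum: seed budget uses 93 of 93 (binding); water uses 113 of 117 (slack = 4); fertilizer uses 185 of 185 (binding); labor uses 74 of 99 (slack = 25).
By complementary slackness, y = 0 for the non-binding constraints.
The binding rows give the dual system: 3·y_seed budget + 5·y_fertilizer = 60 and 2·y_seed budget + 5·y_fertilizer = 55.
→ y_seed budget = 5 and y_fertilizer = 9.
Shadow price of fertilizer = 9.

9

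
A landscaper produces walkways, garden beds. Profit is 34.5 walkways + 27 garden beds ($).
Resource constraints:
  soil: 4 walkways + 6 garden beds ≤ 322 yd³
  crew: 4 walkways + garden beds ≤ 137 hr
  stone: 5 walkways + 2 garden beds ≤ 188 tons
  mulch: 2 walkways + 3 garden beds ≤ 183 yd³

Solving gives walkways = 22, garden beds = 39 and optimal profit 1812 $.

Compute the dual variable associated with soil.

3

At the optimum: soil uses 322 of 322 (binding); crew uses 127 of 137 (slack = 10); stone uses 188 of 188 (binding); mulch uses 161 of 183 (slack = 22).
Since crew, mulch are not tight, their duals are 0.
The binding rows give the dual system: 4·y_soil + 5·y_stone = 34.5 and 6·y_soil + 2·y_stone = 27.
→ y_soil = 3 and y_stone = 4.5.
Shadow price of soil = 3.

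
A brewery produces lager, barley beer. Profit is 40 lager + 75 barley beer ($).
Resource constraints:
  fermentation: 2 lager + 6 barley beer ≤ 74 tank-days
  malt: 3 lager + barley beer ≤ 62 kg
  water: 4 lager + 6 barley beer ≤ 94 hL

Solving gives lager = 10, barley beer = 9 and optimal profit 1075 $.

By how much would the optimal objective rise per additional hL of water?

7.5

Check each constraint at x*: fermentation 74/74 (tight); malt 39/62 (slack 23); water 94/94 (tight).
By complementary slackness, y = 0 for the non-binding constraint.
The binding rows give the dual system: 2·y_fermentation + 4·y_water = 40 and 6·y_fermentation + 6·y_water = 75.
→ y_fermentation = 5 and y_water = 7.5.
Shadow price of water = 7.5.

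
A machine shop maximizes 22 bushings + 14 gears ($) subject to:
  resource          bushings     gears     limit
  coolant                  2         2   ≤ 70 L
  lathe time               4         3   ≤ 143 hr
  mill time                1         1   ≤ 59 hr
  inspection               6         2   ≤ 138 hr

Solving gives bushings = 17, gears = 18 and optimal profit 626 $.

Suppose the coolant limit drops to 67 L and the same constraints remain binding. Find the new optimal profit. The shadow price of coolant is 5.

611

Δb = -3, so new z* = 626 + (5)·(-3) = 626 − 15 = 611.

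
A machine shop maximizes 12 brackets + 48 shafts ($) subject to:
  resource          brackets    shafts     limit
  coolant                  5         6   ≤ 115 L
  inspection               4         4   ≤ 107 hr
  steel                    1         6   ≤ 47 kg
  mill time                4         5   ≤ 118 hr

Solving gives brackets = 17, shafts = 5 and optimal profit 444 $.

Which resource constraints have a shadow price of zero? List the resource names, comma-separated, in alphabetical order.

coolant: 115/115 (binding)
inspection: 88/107 (slack 19)
steel: 47/47 (binding)
mill time: 93/118 (slack 25)
By complementary slackness, a constraint with positive slack has shadow price 0 → inspection, mill time.

inspection, mill time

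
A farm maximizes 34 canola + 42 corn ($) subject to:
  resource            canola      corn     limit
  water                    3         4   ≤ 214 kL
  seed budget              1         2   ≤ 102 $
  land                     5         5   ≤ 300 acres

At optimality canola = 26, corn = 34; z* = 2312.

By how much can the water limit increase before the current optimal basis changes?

8

Binding constraints: water, land. The basis is B = [[3,4],[5,5]] with det -5.
Per unit increase in water, x* moves by d = (-1, 1).
The basis stays optimal until seed budget becomes binding; allowable increase = 8 kL.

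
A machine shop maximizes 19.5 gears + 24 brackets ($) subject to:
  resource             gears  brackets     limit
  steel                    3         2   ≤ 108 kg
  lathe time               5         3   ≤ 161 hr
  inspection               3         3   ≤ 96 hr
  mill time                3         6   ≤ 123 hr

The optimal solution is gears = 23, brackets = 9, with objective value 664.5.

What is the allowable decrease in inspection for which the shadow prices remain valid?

Binding constraints: inspection, mill time. The basis is B = [[3,3],[3,6]] with det 9.
Per unit decrease in inspection, x* moves by d = (-0.6667, 0.3333).
The basis stays optimal until gears reaches 0; allowable decrease = 34.5 hr.

34.5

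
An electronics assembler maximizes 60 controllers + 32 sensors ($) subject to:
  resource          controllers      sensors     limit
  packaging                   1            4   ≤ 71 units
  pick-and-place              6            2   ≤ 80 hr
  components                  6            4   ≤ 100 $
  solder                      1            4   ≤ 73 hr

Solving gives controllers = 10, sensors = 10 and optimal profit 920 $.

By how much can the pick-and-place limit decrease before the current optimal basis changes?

12.6

Binding constraints: pick-and-place, components. The basis is B = [[6,2],[6,4]] with det 12.
Per unit decrease in pick-and-place, x* moves by d = (-0.3333, 0.5).
The basis stays optimal until packaging becomes binding; allowable decrease = 12.6 hr.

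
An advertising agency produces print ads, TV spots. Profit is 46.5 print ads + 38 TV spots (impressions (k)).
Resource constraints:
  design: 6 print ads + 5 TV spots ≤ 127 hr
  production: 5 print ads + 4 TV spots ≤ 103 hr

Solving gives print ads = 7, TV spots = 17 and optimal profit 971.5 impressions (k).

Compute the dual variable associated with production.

4.5

Check each constraint at x*: design 127/127 (tight); production 103/103 (tight).
Dual feasibility on the basic columns requires 6·y_design + 5·y_production = 46.5, 5·y_design + 4·y_production = 38.
Solving: y_design = 4, y_production = 4.5.
Shadow price of production = 4.5.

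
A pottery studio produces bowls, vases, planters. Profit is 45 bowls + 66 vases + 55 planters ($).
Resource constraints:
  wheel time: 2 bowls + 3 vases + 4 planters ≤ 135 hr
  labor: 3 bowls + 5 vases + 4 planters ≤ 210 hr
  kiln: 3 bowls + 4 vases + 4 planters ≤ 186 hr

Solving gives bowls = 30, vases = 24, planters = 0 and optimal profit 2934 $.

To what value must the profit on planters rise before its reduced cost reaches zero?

Binding: labor and kiln. Non-binding: wheel time (3 unused).
By complementary slackness, y = 0 for the non-binding constraint.
Dual feasibility on the basic columns requires 3·y_labor + 3·y_kiln = 45, 5·y_labor + 4·y_kiln = 66.
Solving: y_labor = 6, y_kiln = 9.
planters enters the basis when its profit ≥ yᵀa₃ = 6·4 + 9·4 = 60.

60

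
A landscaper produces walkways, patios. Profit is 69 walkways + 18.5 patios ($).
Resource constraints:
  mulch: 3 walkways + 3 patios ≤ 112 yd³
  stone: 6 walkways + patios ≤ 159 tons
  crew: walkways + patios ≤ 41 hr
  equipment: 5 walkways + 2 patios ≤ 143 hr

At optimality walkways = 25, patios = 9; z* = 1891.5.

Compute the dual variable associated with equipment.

At the optimum: mulch uses 102 of 112 (slack = 10); stone uses 159 of 159 (binding); crew uses 34 of 41 (slack = 7); equipment uses 143 of 143 (binding).
Slack constraints have shadow price 0 (complementary slackness).
From A_Bᵀ y = c: 6·y_stone + 5·y_equipment = 69; 1·y_stone + 2·y_equipment = 18.5.
→ y_stone = 6.5 and y_equipment = 6.
Shadow price of equipment = 6.

6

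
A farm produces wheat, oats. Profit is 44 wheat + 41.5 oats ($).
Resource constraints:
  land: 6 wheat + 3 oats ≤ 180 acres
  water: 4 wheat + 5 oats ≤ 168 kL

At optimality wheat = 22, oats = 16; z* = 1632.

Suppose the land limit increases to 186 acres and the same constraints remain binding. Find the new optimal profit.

At the optimum: land uses 180 of 180 (binding); water uses 168 of 168 (binding).
Dual feasibility on the basic columns requires 6·y_land + 4·y_water = 44, 3·y_land + 5·y_water = 41.5.
This yields shadow prices y_land = 3, y_water = 6.5.
Δz = y_land·Δb = 3 × (6) = 18, so new z* = 1632 + 18 = 1650.

1650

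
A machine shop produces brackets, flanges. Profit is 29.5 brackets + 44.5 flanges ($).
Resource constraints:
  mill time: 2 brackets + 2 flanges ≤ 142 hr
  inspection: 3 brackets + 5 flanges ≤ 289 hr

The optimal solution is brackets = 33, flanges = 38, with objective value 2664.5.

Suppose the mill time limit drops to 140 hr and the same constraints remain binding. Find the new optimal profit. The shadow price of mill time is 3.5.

2657.5

Δb = -2, so new z* = 2664.5 + (3.5)·(-2) = 2664.5 − 7 = 2657.5.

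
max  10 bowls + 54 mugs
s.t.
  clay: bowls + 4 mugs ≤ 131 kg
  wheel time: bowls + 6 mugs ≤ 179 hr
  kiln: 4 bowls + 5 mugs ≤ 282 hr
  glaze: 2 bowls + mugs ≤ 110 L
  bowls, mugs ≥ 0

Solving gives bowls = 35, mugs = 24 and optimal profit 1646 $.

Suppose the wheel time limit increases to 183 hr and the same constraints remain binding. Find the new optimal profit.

Binding: clay and wheel time. Non-binding: kiln (22 unused), glaze (16 unused).
By complementary slackness, y = 0 for the non-binding constraints.
Dual feasibility on the basic columns requires 1·y_clay + 1·y_wheel time = 10, 4·y_clay + 6·y_wheel time = 54.
Solving: y_clay = 3, y_wheel time = 7.
Δz = y_wheel time·Δb = 7 × (4) = 28, so new z* = 1646 + 28 = 1674.

1674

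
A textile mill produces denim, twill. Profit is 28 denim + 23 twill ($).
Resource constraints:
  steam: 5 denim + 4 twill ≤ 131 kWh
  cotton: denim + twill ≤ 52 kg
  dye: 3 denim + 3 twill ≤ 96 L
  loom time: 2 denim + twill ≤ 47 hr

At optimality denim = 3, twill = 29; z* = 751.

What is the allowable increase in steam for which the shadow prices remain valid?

12

Binding constraints: steam, dye. The basis is B = [[5,4],[3,3]] with det 3.
Per unit increase in steam, x* moves by d = (1, -1).
The basis stays optimal until loom time becomes binding; allowable increase = 12 kWh.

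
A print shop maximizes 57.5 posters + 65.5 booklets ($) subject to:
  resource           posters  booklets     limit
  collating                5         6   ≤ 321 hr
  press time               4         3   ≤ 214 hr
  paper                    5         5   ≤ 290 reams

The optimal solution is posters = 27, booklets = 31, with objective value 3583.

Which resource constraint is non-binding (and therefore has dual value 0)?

press time

collating: 321/321 (binding)
press time: 201/214 (slack 13)
paper: 290/290 (binding)
By complementary slackness, a constraint with positive slack has shadow price 0 → press time.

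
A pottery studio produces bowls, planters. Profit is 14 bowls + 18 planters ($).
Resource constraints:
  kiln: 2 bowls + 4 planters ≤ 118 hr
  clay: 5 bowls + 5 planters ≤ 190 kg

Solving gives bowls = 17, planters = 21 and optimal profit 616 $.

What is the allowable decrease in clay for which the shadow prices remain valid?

Binding constraints: kiln, clay. The basis is B = [[2,4],[5,5]] with det -10.
Per unit decrease in clay, x* moves by d = (-0.4, 0.2).
The basis stays optimal until bowls reaches 0; allowable decrease = 42.5 kg.

42.5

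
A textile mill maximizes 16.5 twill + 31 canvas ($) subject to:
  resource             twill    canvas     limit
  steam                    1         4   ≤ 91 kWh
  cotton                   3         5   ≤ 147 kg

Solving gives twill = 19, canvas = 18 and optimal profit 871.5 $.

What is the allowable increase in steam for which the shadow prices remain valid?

Binding constraints: steam, cotton. The basis is B = [[1,4],[3,5]] with det -7.
Per unit increase in steam, x* moves by d = (-0.7143, 0.4286).
The basis stays optimal until twill reaches 0; allowable increase = 26.6 kWh.

26.6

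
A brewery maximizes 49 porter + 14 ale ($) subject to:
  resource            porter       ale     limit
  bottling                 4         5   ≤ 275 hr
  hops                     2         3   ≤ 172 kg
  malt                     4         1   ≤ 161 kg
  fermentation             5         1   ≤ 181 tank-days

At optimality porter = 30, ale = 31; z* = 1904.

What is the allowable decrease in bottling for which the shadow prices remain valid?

Binding constraints: bottling, fermentation. The basis is B = [[4,5],[5,1]] with det -21.
Per unit decrease in bottling, x* moves by d = (0.0476, -0.2381).
The basis stays optimal until ale reaches 0; allowable decrease = 130.2 hr.

130.2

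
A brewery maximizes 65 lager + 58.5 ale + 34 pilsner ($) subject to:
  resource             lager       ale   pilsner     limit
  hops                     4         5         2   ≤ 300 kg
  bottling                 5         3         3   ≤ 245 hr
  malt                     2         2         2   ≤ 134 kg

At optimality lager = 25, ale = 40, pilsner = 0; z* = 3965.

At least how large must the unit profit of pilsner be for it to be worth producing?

36

At the optimum: hops uses 300 of 300 (binding); bottling uses 245 of 245 (binding); malt uses 130 of 134 (slack = 4).
Since malt is not tight, its dual is 0.
Dual feasibility on the basic columns requires 4·y_hops + 5·y_bottling = 65, 5·y_hops + 3·y_bottling = 58.5.
→ y_hops = 7.5 and y_bottling = 7.
pilsner enters the basis when its profit ≥ yᵀa₃ = 7.5·2 + 7·3 = 36.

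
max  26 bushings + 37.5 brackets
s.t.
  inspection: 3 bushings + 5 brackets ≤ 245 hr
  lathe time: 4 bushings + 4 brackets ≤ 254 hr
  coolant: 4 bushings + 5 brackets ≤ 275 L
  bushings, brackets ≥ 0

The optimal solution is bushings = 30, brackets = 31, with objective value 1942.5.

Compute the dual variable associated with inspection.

At the optimum: inspection uses 245 of 245 (binding); lathe time uses 244 of 254 (slack = 10); coolant uses 275 of 275 (binding).
Slack constraints have shadow price 0 (complementary slackness).
The binding rows give the dual system: 3·y_inspection + 4·y_coolant = 26 and 5·y_inspection + 5·y_coolant = 37.5.
This yields shadow prices y_inspection = 4, y_coolant = 3.5.
Shadow price of inspection = 4.

4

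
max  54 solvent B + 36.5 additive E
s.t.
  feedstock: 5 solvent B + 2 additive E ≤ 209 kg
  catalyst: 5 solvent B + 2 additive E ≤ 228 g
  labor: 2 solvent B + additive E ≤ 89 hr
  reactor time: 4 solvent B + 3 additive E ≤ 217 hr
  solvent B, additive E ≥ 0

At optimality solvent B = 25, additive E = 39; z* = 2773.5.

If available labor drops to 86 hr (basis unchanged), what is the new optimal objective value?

2749.5

At the optimum: feedstock uses 203 of 209 (slack = 6); catalyst uses 203 of 228 (slack = 25); labor uses 89 of 89 (binding); reactor time uses 217 of 217 (binding).
By complementary slackness, y = 0 for the non-binding constraints.
Dual feasibility on the basic columns requires 2·y_labor + 4·y_reactor time = 54, 1·y_labor + 3·y_reactor time = 36.5.
This yields shadow prices y_labor = 8, y_reactor time = 9.5.
Δz = y_labor·Δb = 8 × (-3) = -24, so new z* = 2773.5 − 24 = 2749.5.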